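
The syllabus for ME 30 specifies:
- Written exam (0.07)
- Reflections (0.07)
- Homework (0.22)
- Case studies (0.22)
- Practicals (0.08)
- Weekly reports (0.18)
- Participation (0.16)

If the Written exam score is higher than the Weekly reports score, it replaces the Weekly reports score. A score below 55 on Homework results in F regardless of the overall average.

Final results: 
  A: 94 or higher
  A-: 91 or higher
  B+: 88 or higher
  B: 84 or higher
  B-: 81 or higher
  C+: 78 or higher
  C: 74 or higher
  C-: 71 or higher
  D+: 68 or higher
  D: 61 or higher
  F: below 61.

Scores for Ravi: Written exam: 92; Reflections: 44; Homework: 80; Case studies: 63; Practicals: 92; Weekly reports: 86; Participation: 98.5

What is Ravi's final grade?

Written exam (92) > Weekly reports (86), so Weekly reports counts as 92.
Homework score 80 ≥ 55: minimum met.
Weighted total:
  Written exam 92 × 0.07 = 6.44
  Reflections 44 × 0.07 = 3.08
  Homework 80 × 0.22 = 17.6
  Case studies 63 × 0.22 = 13.86
  Practicals 92 × 0.08 = 7.36
  Weekly reports 92 × 0.18 = 16.56
  Participation 98.5 × 0.16 = 15.76
Sum = 80.66
80.66 is ≥ 78 and < 81 → C+

C+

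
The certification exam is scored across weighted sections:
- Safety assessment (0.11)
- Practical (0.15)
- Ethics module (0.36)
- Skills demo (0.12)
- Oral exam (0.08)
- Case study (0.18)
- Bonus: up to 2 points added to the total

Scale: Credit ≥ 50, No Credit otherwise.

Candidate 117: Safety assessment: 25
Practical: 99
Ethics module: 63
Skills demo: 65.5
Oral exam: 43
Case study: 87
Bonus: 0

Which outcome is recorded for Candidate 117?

Credit

Weighted total:
  Safety assessment 25 × 0.11 = 2.75
  Practical 99 × 0.15 = 14.85
  Ethics module 63 × 0.36 = 22.68
  Skills demo 65.5 × 0.12 = 7.86
  Oral exam 43 × 0.08 = 3.44
  Case study 87 × 0.18 = 15.66
Sum = 67.24
Bonus: 67.24 + 0 = 67.24
67.24 ≥ 50 → Credit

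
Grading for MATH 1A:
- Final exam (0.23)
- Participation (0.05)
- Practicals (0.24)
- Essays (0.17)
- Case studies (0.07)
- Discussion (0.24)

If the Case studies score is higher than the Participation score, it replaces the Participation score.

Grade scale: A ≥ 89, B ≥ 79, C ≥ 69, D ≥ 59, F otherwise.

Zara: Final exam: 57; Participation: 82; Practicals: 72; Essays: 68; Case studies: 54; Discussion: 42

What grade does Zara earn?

D

Case studies (54) ≤ Participation (82), so Participation stays at 82.
Weighted total:
  Final exam 57 × 0.23 = 13.11
  Participation 82 × 0.05 = 4.1
  Practicals 72 × 0.24 = 17.28
  Essays 68 × 0.17 = 11.56
  Case studies 54 × 0.07 = 3.78
  Discussion 42 × 0.24 = 10.08
Sum = 59.91
59.91 is ≥ 59 and < 69 → D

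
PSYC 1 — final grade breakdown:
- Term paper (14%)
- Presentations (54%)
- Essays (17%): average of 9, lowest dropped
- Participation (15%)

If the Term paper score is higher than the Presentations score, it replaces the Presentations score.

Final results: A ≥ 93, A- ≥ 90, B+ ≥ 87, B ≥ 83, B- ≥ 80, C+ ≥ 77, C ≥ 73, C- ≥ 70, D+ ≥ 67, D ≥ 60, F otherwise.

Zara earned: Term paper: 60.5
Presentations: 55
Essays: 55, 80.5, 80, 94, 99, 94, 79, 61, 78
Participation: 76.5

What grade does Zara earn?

Essays: drop 55 → average of remaining 8 = 665.5/8 = 83.1875
Term paper (60.5) > Presentations (55), so Presentations counts as 60.5.
Weighted total:
  Term paper 60.5 × 0.14 = 8.47
  Presentations 60.5 × 0.54 = 32.67
  Essays 83.1875 × 0.17 = 14.141875
  Participation 76.5 × 0.15 = 11.475
Sum = 66.756875
66.756875 is ≥ 60 and < 67 → D

D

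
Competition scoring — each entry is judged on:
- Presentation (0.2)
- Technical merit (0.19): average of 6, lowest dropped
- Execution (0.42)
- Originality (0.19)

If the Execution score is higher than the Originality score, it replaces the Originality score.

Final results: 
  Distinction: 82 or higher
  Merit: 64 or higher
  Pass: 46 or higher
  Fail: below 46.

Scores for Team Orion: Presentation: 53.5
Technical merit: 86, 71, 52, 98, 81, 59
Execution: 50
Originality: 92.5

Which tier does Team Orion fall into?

Merit

Technical merit: drop 52 → average of remaining 5 = 395/5 = 79
Execution (50) ≤ Originality (92.5), so Originality stays at 92.5.
Weighted total:
  Presentation 53.5 × 0.2 = 10.7
  Technical merit 79 × 0.19 = 15.01
  Execution 50 × 0.42 = 21
  Originality 92.5 × 0.19 = 17.575
Sum = 64.285
64.285 is ≥ 64 and < 82 → Merit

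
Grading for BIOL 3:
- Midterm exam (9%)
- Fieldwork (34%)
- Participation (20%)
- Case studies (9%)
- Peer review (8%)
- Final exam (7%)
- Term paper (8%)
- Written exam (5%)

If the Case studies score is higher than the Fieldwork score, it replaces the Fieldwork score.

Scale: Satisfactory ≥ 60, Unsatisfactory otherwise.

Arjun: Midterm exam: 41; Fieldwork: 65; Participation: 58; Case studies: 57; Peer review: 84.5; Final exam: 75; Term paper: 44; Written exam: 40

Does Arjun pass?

Case studies (57) ≤ Fieldwork (65), so Fieldwork stays at 65.
Weighted total:
  Midterm exam 41 × 0.09 = 3.69
  Fieldwork 65 × 0.34 = 22.1
  Participation 58 × 0.2 = 11.6
  Case studies 57 × 0.09 = 5.13
  Peer review 84.5 × 0.08 = 6.76
  Final exam 75 × 0.07 = 5.25
  Term paper 44 × 0.08 = 3.52
  Written exam 40 × 0.05 = 2
Sum = 60.05
60.05 ≥ 60 → Satisfactory

Satisfactory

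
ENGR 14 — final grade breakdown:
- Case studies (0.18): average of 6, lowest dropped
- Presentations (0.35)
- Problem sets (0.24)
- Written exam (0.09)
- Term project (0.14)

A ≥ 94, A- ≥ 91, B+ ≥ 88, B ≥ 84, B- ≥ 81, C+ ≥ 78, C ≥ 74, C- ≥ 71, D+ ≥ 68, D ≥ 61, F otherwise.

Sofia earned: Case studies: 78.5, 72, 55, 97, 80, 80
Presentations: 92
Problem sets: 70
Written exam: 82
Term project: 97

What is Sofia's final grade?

B

Case studies: drop 55 → average of remaining 5 = 407.5/5 = 81.5
Weighted total:
  Case studies 81.5 × 0.18 = 14.67
  Presentations 92 × 0.35 = 32.2
  Problem sets 70 × 0.24 = 16.8
  Written exam 82 × 0.09 = 7.38
  Term project 97 × 0.14 = 13.58
Sum = 84.63
84.63 is ≥ 84 and < 88 → B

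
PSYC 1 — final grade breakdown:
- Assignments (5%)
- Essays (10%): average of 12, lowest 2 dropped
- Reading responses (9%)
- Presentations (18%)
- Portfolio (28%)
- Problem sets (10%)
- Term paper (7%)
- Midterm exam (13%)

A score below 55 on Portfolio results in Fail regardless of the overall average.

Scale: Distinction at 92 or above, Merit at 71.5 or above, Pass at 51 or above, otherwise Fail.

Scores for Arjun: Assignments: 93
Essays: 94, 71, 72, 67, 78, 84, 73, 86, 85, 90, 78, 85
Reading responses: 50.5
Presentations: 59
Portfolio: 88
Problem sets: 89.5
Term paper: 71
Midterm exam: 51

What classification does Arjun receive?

Essays: drop 67, 71 → average of remaining 10 = 825/10 = 82.5
Portfolio score 88 ≥ 55: minimum met.
Weighted total:
  Assignments 93 × 0.05 = 4.65
  Essays 82.5 × 0.1 = 8.25
  Reading responses 50.5 × 0.09 = 4.545
  Presentations 59 × 0.18 = 10.62
  Portfolio 88 × 0.28 = 24.64
  Problem sets 89.5 × 0.1 = 8.95
  Term paper 71 × 0.07 = 4.97
  Midterm exam 51 × 0.13 = 6.63
Sum = 73.255
73.255 is ≥ 71.5 and < 92 → Merit

Merit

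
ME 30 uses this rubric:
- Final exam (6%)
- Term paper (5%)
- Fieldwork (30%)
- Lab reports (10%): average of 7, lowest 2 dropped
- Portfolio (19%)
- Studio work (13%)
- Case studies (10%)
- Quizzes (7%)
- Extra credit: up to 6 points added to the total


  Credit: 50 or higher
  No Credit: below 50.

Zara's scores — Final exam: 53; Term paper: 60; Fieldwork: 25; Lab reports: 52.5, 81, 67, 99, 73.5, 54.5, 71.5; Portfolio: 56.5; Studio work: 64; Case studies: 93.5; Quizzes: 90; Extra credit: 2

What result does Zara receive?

Lab reports: drop 52.5, 54.5 → average of remaining 5 = 392/5 = 78.4
Weighted total:
  Final exam 53 × 0.06 = 3.18
  Term paper 60 × 0.05 = 3
  Fieldwork 25 × 0.3 = 7.5
  Lab reports 78.4 × 0.1 = 7.84
  Portfolio 56.5 × 0.19 = 10.735
  Studio work 64 × 0.13 = 8.32
  Case studies 93.5 × 0.1 = 9.35
  Quizzes 90 × 0.07 = 6.3
Sum = 56.225
Extra credit: 56.225 + 2 = 58.225
58.225 ≥ 50 → Credit

Credit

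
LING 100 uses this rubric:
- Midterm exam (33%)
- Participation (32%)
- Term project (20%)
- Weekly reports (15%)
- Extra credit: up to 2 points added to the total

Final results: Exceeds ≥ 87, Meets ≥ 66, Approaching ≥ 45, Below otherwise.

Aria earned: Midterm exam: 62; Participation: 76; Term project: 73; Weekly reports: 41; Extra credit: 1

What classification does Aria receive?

Meets

Weighted total:
  Midterm exam 62 × 0.33 = 20.46
  Participation 76 × 0.32 = 24.32
  Term project 73 × 0.2 = 14.6
  Weekly reports 41 × 0.15 = 6.15
Sum = 65.53
Extra credit: 65.53 + 1 = 66.53
66.53 is ≥ 66 and < 87 → Meets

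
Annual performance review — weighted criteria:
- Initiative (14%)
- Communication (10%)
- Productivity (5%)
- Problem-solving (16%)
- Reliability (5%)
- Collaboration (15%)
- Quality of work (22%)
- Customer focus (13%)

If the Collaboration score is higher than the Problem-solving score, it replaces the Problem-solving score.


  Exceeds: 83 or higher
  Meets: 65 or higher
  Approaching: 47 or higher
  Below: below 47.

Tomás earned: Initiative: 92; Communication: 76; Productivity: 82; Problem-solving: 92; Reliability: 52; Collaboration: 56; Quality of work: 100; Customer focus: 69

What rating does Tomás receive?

Collaboration (56) ≤ Problem-solving (92), so Problem-solving stays at 92.
Weighted total:
  Initiative 92 × 0.14 = 12.88
  Communication 76 × 0.1 = 7.6
  Productivity 82 × 0.05 = 4.1
  Problem-solving 92 × 0.16 = 14.72
  Reliability 52 × 0.05 = 2.6
  Collaboration 56 × 0.15 = 8.4
  Quality of work 100 × 0.22 = 22
  Customer focus 69 × 0.13 = 8.97
Sum = 81.27
81.27 is ≥ 65 and < 83 → Meets

Meets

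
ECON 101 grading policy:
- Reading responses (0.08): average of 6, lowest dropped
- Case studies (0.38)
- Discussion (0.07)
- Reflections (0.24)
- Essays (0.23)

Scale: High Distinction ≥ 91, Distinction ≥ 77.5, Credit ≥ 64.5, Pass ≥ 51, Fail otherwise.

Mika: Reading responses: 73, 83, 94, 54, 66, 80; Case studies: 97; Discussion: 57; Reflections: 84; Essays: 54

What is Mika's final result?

Distinction

Reading responses: drop 54 → average of remaining 5 = 396/5 = 79.2
Weighted total:
  Reading responses 79.2 × 0.08 = 6.336
  Case studies 97 × 0.38 = 36.86
  Discussion 57 × 0.07 = 3.99
  Reflections 84 × 0.24 = 20.16
  Essays 54 × 0.23 = 12.42
Sum = 79.766
79.766 is ≥ 77.5 and < 91 → Distinction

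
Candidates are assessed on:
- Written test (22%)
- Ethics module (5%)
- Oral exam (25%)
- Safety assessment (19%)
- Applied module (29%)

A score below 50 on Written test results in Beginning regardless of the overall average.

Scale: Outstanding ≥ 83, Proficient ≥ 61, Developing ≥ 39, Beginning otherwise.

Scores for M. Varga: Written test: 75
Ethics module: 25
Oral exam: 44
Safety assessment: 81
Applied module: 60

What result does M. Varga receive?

Written test score 75 ≥ 50: minimum met.
Weighted total:
  Written test 75 × 0.22 = 16.5
  Ethics module 25 × 0.05 = 1.25
  Oral exam 44 × 0.25 = 11
  Safety assessment 81 × 0.19 = 15.39
  Applied module 60 × 0.29 = 17.4
Sum = 61.54
61.54 is ≥ 61 and < 83 → Proficient

Proficient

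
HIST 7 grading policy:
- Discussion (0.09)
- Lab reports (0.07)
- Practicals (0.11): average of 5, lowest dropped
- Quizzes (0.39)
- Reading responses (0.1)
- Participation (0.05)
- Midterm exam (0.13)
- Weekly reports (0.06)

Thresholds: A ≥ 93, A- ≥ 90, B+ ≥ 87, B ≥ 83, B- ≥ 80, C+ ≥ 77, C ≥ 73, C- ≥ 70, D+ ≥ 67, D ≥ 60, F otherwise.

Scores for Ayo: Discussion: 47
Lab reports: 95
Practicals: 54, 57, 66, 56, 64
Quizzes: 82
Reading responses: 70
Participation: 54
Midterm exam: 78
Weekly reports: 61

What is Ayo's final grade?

Practicals: drop 54 → average of remaining 4 = 243/4 = 60.75
Weighted total:
  Discussion 47 × 0.09 = 4.23
  Lab reports 95 × 0.07 = 6.65
  Practicals 60.75 × 0.11 = 6.6825
  Quizzes 82 × 0.39 = 31.98
  Reading responses 70 × 0.1 = 7
  Participation 54 × 0.05 = 2.7
  Midterm exam 78 × 0.13 = 10.14
  Weekly reports 61 × 0.06 = 3.66
Sum = 73.0425
73.0425 is ≥ 73 and < 77 → C

C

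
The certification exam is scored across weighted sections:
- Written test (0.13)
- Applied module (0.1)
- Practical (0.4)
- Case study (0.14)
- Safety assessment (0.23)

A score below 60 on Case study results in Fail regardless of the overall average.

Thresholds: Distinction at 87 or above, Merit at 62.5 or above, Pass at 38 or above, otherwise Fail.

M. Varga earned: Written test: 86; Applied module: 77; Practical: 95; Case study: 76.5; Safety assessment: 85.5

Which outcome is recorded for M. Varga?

Distinction

Case study score 76.5 ≥ 60: minimum met.
Weighted total:
  Written test 86 × 0.13 = 11.18
  Applied module 77 × 0.1 = 7.7
  Practical 95 × 0.4 = 38
  Case study 76.5 × 0.14 = 10.71
  Safety assessment 85.5 × 0.23 = 19.665
Sum = 87.255
87.255 ≥ 87 → Distinction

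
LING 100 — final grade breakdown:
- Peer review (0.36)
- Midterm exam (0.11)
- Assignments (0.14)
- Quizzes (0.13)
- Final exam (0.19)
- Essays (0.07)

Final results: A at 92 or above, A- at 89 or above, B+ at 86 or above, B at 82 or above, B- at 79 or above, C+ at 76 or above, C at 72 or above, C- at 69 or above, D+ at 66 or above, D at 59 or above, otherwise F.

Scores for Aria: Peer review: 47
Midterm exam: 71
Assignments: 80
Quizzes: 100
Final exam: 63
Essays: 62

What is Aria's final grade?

D

Weighted total:
  Peer review 47 × 0.36 = 16.92
  Midterm exam 71 × 0.11 = 7.81
  Assignments 80 × 0.14 = 11.2
  Quizzes 100 × 0.13 = 13
  Final exam 63 × 0.19 = 11.97
  Essays 62 × 0.07 = 4.34
Sum = 65.24
65.24 is ≥ 59 and < 66 → D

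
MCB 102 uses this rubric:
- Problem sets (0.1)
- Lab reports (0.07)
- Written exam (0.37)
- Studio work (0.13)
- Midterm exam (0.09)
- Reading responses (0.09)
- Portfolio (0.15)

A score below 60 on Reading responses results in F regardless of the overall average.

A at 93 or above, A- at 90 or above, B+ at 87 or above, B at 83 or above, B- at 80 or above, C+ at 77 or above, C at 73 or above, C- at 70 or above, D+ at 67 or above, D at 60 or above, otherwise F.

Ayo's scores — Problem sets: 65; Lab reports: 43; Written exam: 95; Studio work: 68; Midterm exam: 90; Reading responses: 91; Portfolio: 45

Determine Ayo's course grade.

C

Reading responses score 91 ≥ 60: minimum met.
Weighted total:
  Problem sets 65 × 0.1 = 6.5
  Lab reports 43 × 0.07 = 3.01
  Written exam 95 × 0.37 = 35.15
  Studio work 68 × 0.13 = 8.84
  Midterm exam 90 × 0.09 = 8.1
  Reading responses 91 × 0.09 = 8.19
  Portfolio 45 × 0.15 = 6.75
Sum = 76.54
76.54 is ≥ 73 and < 77 → C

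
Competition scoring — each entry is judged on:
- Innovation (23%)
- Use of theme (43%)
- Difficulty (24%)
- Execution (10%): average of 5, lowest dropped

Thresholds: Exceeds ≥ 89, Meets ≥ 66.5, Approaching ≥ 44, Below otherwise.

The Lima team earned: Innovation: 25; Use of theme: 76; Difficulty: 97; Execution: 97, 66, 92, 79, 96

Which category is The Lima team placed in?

Meets

Execution: drop 66 → average of remaining 4 = 364/4 = 91
Weighted total:
  Innovation 25 × 0.23 = 5.75
  Use of theme 76 × 0.43 = 32.68
  Difficulty 97 × 0.24 = 23.28
  Execution 91 × 0.1 = 9.1
Sum = 70.81
70.81 is ≥ 66.5 and < 89 → Meets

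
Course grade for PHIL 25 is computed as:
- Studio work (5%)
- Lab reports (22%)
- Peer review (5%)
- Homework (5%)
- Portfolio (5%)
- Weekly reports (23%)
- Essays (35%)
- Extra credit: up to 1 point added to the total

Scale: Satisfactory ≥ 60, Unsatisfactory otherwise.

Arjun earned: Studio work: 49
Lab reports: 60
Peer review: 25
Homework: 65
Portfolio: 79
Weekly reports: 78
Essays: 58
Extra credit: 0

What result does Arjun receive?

Satisfactory

Weighted total:
  Studio work 49 × 0.05 = 2.45
  Lab reports 60 × 0.22 = 13.2
  Peer review 25 × 0.05 = 1.25
  Homework 65 × 0.05 = 3.25
  Portfolio 79 × 0.05 = 3.95
  Weekly reports 78 × 0.23 = 17.94
  Essays 58 × 0.35 = 20.3
Sum = 62.34
Extra credit: 62.34 + 0 = 62.34
62.34 ≥ 60 → Satisfactory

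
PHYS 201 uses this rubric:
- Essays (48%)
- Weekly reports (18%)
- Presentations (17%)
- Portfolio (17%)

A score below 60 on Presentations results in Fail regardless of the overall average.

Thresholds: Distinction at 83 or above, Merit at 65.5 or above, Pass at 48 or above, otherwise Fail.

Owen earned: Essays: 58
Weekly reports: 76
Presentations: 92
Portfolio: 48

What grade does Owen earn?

Pass

Presentations score 92 ≥ 60: minimum met.
Weighted total:
  Essays 58 × 0.48 = 27.84
  Weekly reports 76 × 0.18 = 13.68
  Presentations 92 × 0.17 = 15.64
  Portfolio 48 × 0.17 = 8.16
Sum = 65.32
65.32 is ≥ 48 and < 65.5 → Pass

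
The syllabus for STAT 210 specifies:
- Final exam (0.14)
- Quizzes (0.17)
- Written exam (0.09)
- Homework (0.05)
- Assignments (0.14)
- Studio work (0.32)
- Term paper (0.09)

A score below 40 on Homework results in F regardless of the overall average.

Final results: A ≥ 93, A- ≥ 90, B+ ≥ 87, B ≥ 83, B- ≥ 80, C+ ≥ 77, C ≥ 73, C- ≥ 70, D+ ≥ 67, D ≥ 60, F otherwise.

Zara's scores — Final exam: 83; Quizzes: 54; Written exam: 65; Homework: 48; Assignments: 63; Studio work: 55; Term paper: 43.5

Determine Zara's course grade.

F

Homework score 48 ≥ 40: minimum met.
Weighted total:
  Final exam 83 × 0.14 = 11.62
  Quizzes 54 × 0.17 = 9.18
  Written exam 65 × 0.09 = 5.85
  Homework 48 × 0.05 = 2.4
  Assignments 63 × 0.14 = 8.82
  Studio work 55 × 0.32 = 17.6
  Term paper 43.5 × 0.09 = 3.915
Sum = 59.385
59.385 < 60 → F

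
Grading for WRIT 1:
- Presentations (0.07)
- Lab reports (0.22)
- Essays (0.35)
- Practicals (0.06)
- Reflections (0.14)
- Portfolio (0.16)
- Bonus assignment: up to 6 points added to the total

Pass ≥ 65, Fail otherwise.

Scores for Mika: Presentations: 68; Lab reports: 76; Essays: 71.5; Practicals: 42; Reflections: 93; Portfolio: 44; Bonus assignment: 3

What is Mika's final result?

Pass

Weighted total:
  Presentations 68 × 0.07 = 4.76
  Lab reports 76 × 0.22 = 16.72
  Essays 71.5 × 0.35 = 25.025
  Practicals 42 × 0.06 = 2.52
  Reflections 93 × 0.14 = 13.02
  Portfolio 44 × 0.16 = 7.04
Sum = 69.085
Bonus assignment: 69.085 + 3 = 72.085
72.085 ≥ 65 → Pass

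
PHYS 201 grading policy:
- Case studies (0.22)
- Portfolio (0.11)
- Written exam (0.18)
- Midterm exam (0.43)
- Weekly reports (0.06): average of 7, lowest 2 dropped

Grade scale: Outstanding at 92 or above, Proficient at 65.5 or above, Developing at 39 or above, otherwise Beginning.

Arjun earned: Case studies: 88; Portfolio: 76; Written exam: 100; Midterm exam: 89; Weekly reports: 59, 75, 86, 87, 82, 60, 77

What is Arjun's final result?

Proficient

Weekly reports: drop 59, 60 → average of remaining 5 = 407/5 = 81.4
Weighted total:
  Case studies 88 × 0.22 = 19.36
  Portfolio 76 × 0.11 = 8.36
  Written exam 100 × 0.18 = 18
  Midterm exam 89 × 0.43 = 38.27
  Weekly reports 81.4 × 0.06 = 4.884
Sum = 88.874
88.874 is ≥ 65.5 and < 92 → Proficient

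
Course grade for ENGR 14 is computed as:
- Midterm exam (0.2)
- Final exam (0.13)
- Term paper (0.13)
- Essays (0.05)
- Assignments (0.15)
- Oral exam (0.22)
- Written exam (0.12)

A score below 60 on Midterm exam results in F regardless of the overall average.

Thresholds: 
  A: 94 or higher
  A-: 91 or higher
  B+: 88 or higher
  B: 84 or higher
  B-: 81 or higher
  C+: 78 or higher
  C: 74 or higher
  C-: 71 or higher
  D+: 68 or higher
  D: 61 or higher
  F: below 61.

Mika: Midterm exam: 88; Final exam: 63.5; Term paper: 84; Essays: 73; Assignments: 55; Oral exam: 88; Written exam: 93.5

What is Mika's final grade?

Midterm exam score 88 ≥ 60: minimum met.
Weighted total:
  Midterm exam 88 × 0.2 = 17.6
  Final exam 63.5 × 0.13 = 8.255
  Term paper 84 × 0.13 = 10.92
  Essays 73 × 0.05 = 3.65
  Assignments 55 × 0.15 = 8.25
  Oral exam 88 × 0.22 = 19.36
  Written exam 93.5 × 0.12 = 11.22
Sum = 79.255
79.255 is ≥ 78 and < 81 → C+

C+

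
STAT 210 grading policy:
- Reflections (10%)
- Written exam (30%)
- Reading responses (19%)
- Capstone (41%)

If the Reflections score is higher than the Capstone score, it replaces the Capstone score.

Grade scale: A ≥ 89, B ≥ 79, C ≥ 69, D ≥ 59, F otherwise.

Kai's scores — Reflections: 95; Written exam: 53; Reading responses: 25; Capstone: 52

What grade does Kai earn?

Reflections (95) > Capstone (52), so Capstone counts as 95.
Weighted total:
  Reflections 95 × 0.1 = 9.5
  Written exam 53 × 0.3 = 15.9
  Reading responses 25 × 0.19 = 4.75
  Capstone 95 × 0.41 = 38.95
Sum = 69.1
69.1 is ≥ 69 and < 79 → C

C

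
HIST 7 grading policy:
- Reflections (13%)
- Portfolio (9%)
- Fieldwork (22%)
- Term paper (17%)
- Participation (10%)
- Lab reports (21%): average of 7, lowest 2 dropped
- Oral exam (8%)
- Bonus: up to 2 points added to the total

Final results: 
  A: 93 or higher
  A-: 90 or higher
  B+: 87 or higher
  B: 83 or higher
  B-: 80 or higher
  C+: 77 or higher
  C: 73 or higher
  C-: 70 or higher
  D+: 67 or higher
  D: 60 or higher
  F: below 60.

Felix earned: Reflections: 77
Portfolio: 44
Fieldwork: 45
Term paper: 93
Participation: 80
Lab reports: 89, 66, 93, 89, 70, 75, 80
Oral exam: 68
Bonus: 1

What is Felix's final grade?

Lab reports: drop 66, 70 → average of remaining 5 = 426/5 = 85.2
Weighted total:
  Reflections 77 × 0.13 = 10.01
  Portfolio 44 × 0.09 = 3.96
  Fieldwork 45 × 0.22 = 9.9
  Term paper 93 × 0.17 = 15.81
  Participation 80 × 0.1 = 8
  Lab reports 85.2 × 0.21 = 17.892
  Oral exam 68 × 0.08 = 5.44
Sum = 71.012
Bonus: 71.012 + 1 = 72.012
72.012 is ≥ 70 and < 73 → C-

C-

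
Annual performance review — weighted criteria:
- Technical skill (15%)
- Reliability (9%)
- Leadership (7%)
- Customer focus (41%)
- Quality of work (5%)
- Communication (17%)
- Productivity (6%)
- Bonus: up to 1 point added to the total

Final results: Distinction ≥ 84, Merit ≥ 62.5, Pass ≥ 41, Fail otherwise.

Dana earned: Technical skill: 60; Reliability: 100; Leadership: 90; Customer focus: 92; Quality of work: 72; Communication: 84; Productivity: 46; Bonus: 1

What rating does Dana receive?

Merit

Weighted total:
  Technical skill 60 × 0.15 = 9
  Reliability 100 × 0.09 = 9
  Leadership 90 × 0.07 = 6.3
  Customer focus 92 × 0.41 = 37.72
  Quality of work 72 × 0.05 = 3.6
  Communication 84 × 0.17 = 14.28
  Productivity 46 × 0.06 = 2.76
Sum = 82.66
Bonus: 82.66 + 1 = 83.66
83.66 is ≥ 62.5 and < 84 → Merit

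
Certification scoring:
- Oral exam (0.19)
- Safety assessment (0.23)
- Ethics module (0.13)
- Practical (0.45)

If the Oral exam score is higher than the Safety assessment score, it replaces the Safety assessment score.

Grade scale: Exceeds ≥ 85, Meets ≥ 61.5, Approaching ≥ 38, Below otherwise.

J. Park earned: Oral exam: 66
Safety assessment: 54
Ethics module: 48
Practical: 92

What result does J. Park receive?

Oral exam (66) > Safety assessment (54), so Safety assessment counts as 66.
Weighted total:
  Oral exam 66 × 0.19 = 12.54
  Safety assessment 66 × 0.23 = 15.18
  Ethics module 48 × 0.13 = 6.24
  Practical 92 × 0.45 = 41.4
Sum = 75.36
75.36 is ≥ 61.5 and < 85 → Meets

Meets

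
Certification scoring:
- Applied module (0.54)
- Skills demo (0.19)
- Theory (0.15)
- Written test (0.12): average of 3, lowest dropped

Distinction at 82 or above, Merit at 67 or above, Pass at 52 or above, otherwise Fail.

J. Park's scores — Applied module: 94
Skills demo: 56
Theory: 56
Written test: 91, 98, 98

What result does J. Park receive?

Merit

Written test: drop 91 → average of remaining 2 = 196/2 = 98
Weighted total:
  Applied module 94 × 0.54 = 50.76
  Skills demo 56 × 0.19 = 10.64
  Theory 56 × 0.15 = 8.4
  Written test 98 × 0.12 = 11.76
Sum = 81.56
81.56 is ≥ 67 and < 82 → Merit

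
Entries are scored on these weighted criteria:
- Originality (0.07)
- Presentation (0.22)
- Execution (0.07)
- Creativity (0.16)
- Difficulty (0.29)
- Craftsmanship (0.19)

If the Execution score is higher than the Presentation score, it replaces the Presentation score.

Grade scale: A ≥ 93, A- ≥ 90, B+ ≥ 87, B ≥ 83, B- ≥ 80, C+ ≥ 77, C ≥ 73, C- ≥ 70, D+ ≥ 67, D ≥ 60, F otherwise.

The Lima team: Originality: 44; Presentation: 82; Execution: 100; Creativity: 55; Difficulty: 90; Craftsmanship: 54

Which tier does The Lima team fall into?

Execution (100) > Presentation (82), so Presentation counts as 100.
Weighted total:
  Originality 44 × 0.07 = 3.08
  Presentation 100 × 0.22 = 22
  Execution 100 × 0.07 = 7
  Creativity 55 × 0.16 = 8.8
  Difficulty 90 × 0.29 = 26.1
  Craftsmanship 54 × 0.19 = 10.26
Sum = 77.24
77.24 is ≥ 77 and < 80 → C+

C+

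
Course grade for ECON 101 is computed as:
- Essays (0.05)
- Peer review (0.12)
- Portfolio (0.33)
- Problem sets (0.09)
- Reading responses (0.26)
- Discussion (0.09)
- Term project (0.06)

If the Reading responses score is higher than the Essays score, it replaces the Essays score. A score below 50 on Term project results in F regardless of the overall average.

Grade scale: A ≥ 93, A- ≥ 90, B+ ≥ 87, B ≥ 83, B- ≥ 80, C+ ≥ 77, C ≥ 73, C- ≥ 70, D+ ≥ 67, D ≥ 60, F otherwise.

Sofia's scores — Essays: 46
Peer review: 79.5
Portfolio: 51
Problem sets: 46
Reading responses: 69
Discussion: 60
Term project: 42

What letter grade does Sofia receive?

Reading responses (69) > Essays (46), so Essays counts as 69.
Term project score 42 < 50: minimum not met.
Weighted total:
  Essays 69 × 0.05 = 3.45
  Peer review 79.5 × 0.12 = 9.54
  Portfolio 51 × 0.33 = 16.83
  Problem sets 46 × 0.09 = 4.14
  Reading responses 69 × 0.26 = 17.94
  Discussion 60 × 0.09 = 5.4
  Term project 42 × 0.06 = 2.52
Sum = 59.82
Because the Term project minimum was not met, the result is F.

F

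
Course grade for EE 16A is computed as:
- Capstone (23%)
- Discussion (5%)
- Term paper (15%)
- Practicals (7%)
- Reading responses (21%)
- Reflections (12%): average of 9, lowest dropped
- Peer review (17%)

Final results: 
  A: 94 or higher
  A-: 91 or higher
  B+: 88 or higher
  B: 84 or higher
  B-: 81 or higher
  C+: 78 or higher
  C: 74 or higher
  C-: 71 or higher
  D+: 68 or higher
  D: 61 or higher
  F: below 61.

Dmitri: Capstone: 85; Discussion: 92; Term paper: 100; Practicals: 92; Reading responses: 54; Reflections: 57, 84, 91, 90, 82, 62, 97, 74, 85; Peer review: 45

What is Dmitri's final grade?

C

Reflections: drop 57 → average of remaining 8 = 665/8 = 83.125
Weighted total:
  Capstone 85 × 0.23 = 19.55
  Discussion 92 × 0.05 = 4.6
  Term paper 100 × 0.15 = 15
  Practicals 92 × 0.07 = 6.44
  Reading responses 54 × 0.21 = 11.34
  Reflections 83.125 × 0.12 = 9.975
  Peer review 45 × 0.17 = 7.65
Sum = 74.555
74.555 is ≥ 74 and < 78 → C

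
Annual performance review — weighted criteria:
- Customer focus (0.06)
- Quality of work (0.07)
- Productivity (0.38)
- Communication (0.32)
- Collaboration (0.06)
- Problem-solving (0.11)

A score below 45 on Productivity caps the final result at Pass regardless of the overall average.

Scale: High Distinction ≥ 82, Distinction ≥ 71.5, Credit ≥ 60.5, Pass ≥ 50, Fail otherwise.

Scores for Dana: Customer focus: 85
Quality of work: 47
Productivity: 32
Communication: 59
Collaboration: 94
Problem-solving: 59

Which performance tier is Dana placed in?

Pass

Productivity score 32 < 45: minimum not met.
Weighted total:
  Customer focus 85 × 0.06 = 5.1
  Quality of work 47 × 0.07 = 3.29
  Productivity 32 × 0.38 = 12.16
  Communication 59 × 0.32 = 18.88
  Collaboration 94 × 0.06 = 5.64
  Problem-solving 59 × 0.11 = 6.49
Sum = 51.56
51.56 would be Pass; cap at Pass applies → Pass.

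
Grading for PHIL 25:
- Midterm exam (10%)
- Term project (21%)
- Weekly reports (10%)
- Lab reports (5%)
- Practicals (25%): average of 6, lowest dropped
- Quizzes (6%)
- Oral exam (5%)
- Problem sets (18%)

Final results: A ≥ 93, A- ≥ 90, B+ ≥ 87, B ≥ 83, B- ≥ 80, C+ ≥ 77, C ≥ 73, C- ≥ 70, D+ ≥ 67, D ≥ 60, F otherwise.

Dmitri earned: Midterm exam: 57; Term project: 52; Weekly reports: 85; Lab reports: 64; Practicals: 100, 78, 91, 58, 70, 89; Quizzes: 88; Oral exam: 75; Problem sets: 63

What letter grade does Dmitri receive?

Practicals: drop 58 → average of remaining 5 = 428/5 = 85.6
Weighted total:
  Midterm exam 57 × 0.1 = 5.7
  Term project 52 × 0.21 = 10.92
  Weekly reports 85 × 0.1 = 8.5
  Lab reports 64 × 0.05 = 3.2
  Practicals 85.6 × 0.25 = 21.4
  Quizzes 88 × 0.06 = 5.28
  Oral exam 75 × 0.05 = 3.75
  Problem sets 63 × 0.18 = 11.34
Sum = 70.09
70.09 is ≥ 70 and < 73 → C-

C-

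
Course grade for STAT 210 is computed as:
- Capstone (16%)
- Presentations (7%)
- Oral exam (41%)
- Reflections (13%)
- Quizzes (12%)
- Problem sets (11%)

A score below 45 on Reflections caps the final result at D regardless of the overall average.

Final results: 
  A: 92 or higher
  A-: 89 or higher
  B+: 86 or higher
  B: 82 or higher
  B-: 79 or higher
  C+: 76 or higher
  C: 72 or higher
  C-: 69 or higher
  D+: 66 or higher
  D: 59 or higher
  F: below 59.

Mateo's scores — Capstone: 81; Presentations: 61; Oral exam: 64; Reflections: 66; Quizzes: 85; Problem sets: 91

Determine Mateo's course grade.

C

Reflections score 66 ≥ 45: minimum met.
Weighted total:
  Capstone 81 × 0.16 = 12.96
  Presentations 61 × 0.07 = 4.27
  Oral exam 64 × 0.41 = 26.24
  Reflections 66 × 0.13 = 8.58
  Quizzes 85 × 0.12 = 10.2
  Problem sets 91 × 0.11 = 10.01
Sum = 72.26
72.26 is ≥ 72 and < 76 → C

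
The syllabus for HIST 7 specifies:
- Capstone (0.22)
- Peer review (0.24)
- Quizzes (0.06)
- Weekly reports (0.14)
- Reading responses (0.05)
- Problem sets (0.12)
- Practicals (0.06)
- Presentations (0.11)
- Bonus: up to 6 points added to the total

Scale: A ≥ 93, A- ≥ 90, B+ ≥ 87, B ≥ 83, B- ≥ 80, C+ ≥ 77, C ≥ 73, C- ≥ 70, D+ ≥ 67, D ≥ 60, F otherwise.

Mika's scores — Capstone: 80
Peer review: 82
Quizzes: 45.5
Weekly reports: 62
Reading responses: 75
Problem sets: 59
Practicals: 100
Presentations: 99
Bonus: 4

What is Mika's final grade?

B-

Weighted total:
  Capstone 80 × 0.22 = 17.6
  Peer review 82 × 0.24 = 19.68
  Quizzes 45.5 × 0.06 = 2.73
  Weekly reports 62 × 0.14 = 8.68
  Reading responses 75 × 0.05 = 3.75
  Problem sets 59 × 0.12 = 7.08
  Practicals 100 × 0.06 = 6
  Presentations 99 × 0.11 = 10.89
Sum = 76.41
Bonus: 76.41 + 4 = 80.41
80.41 is ≥ 80 and < 83 → B-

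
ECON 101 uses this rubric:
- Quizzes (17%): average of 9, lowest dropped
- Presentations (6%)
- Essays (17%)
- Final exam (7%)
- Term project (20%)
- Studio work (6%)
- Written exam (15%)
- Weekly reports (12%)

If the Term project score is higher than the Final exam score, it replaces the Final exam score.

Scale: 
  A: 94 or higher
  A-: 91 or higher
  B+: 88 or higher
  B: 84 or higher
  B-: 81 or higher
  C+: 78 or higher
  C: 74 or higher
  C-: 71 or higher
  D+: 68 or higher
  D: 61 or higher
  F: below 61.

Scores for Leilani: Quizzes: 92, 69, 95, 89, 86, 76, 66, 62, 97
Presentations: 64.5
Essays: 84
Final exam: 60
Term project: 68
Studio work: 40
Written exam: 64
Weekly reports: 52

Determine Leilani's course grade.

Quizzes: drop 62 → average of remaining 8 = 670/8 = 83.75
Term project (68) > Final exam (60), so Final exam counts as 68.
Weighted total:
  Quizzes 83.75 × 0.17 = 14.2375
  Presentations 64.5 × 0.06 = 3.87
  Essays 84 × 0.17 = 14.28
  Final exam 68 × 0.07 = 4.76
  Term project 68 × 0.2 = 13.6
  Studio work 40 × 0.06 = 2.4
  Written exam 64 × 0.15 = 9.6
  Weekly reports 52 × 0.12 = 6.24
Sum = 68.9875
68.9875 is ≥ 68 and < 71 → D+

D+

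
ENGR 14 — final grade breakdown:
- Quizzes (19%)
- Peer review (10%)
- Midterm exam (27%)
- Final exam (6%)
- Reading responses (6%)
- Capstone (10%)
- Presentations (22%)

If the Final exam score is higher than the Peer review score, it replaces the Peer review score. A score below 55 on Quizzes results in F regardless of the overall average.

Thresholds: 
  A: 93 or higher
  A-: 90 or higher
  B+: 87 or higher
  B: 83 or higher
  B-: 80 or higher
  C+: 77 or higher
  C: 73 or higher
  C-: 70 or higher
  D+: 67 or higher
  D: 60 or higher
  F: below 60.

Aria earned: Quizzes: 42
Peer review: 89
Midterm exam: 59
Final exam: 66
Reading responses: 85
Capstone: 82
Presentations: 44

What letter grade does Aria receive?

F

Final exam (66) ≤ Peer review (89), so Peer review stays at 89.
Quizzes score 42 < 55: minimum not met.
Weighted total:
  Quizzes 42 × 0.19 = 7.98
  Peer review 89 × 0.1 = 8.9
  Midterm exam 59 × 0.27 = 15.93
  Final exam 66 × 0.06 = 3.96
  Reading responses 85 × 0.06 = 5.1
  Capstone 82 × 0.1 = 8.2
  Presentations 44 × 0.22 = 9.68
Sum = 59.75
Because the Quizzes minimum was not met, the result is F.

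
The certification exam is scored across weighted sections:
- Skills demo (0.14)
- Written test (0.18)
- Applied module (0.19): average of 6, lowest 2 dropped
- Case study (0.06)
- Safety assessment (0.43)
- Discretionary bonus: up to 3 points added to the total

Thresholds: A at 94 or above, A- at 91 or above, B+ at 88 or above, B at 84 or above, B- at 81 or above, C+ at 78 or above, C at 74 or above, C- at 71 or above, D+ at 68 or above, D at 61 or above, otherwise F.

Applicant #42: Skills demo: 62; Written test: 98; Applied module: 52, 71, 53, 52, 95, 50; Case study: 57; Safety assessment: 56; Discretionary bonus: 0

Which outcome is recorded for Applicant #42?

D

Applied module: drop 50, 52 → average of remaining 4 = 271/4 = 67.75
Weighted total:
  Skills demo 62 × 0.14 = 8.68
  Written test 98 × 0.18 = 17.64
  Applied module 67.75 × 0.19 = 12.8725
  Case study 57 × 0.06 = 3.42
  Safety assessment 56 × 0.43 = 24.08
Sum = 66.6925
Discretionary bonus: 66.6925 + 0 = 66.6925
66.6925 is ≥ 61 and < 68 → D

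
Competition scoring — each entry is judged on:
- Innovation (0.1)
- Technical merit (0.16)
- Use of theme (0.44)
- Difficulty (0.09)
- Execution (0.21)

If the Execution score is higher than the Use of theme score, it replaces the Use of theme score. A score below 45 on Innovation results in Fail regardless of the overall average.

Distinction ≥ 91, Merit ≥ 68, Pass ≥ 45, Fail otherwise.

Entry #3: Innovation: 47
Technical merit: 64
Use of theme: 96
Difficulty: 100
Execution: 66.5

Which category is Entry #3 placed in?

Merit

Execution (66.5) ≤ Use of theme (96), so Use of theme stays at 96.
Innovation score 47 ≥ 45: minimum met.
Weighted total:
  Innovation 47 × 0.1 = 4.7
  Technical merit 64 × 0.16 = 10.24
  Use of theme 96 × 0.44 = 42.24
  Difficulty 100 × 0.09 = 9
  Execution 66.5 × 0.21 = 13.965
Sum = 80.145
80.145 is ≥ 68 and < 91 → Merit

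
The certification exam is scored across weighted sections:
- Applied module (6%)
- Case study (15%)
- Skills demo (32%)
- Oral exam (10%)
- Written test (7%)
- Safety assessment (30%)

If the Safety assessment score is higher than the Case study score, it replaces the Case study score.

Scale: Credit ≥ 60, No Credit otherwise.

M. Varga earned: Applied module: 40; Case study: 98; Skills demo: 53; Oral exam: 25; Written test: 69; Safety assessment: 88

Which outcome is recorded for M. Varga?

Safety assessment (88) ≤ Case study (98), so Case study stays at 98.
Weighted total:
  Applied module 40 × 0.06 = 2.4
  Case study 98 × 0.15 = 14.7
  Skills demo 53 × 0.32 = 16.96
  Oral exam 25 × 0.1 = 2.5
  Written test 69 × 0.07 = 4.83
  Safety assessment 88 × 0.3 = 26.4
Sum = 67.79
67.79 ≥ 60 → Credit

Credit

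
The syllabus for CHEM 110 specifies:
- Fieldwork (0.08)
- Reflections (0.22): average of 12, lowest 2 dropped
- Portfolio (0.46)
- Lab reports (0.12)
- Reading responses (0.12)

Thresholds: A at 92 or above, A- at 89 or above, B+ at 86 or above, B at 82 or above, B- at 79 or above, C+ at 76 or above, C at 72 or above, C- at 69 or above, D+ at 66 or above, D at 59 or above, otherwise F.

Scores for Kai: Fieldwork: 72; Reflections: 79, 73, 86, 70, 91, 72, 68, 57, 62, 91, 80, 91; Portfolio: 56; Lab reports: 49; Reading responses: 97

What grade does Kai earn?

D+

Reflections: drop 57, 62 → average of remaining 10 = 801/10 = 80.1
Weighted total:
  Fieldwork 72 × 0.08 = 5.76
  Reflections 80.1 × 0.22 = 17.622
  Portfolio 56 × 0.46 = 25.76
  Lab reports 49 × 0.12 = 5.88
  Reading responses 97 × 0.12 = 11.64
Sum = 66.662
66.662 is ≥ 66 and < 69 → D+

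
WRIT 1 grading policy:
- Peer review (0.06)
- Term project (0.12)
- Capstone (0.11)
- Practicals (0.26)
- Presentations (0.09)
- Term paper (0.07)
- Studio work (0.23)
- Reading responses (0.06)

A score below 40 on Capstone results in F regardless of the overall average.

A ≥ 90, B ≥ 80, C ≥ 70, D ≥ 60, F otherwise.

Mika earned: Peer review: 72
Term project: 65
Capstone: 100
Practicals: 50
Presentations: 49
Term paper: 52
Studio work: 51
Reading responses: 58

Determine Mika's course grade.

F

Capstone score 100 ≥ 40: minimum met.
Weighted total:
  Peer review 72 × 0.06 = 4.32
  Term project 65 × 0.12 = 7.8
  Capstone 100 × 0.11 = 11
  Practicals 50 × 0.26 = 13
  Presentations 49 × 0.09 = 4.41
  Term paper 52 × 0.07 = 3.64
  Studio work 51 × 0.23 = 11.73
  Reading responses 58 × 0.06 = 3.48
Sum = 59.38
59.38 < 60 → F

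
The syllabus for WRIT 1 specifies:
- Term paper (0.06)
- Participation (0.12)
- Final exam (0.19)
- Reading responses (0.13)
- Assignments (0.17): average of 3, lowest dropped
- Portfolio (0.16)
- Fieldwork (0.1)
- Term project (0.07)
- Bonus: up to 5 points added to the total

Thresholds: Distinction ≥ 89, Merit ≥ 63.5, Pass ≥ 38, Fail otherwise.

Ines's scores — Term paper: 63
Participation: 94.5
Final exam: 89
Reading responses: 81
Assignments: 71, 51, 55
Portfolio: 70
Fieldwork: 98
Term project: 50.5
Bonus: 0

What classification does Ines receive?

Merit

Assignments: drop 51 → average of remaining 2 = 126/2 = 63
Weighted total:
  Term paper 63 × 0.06 = 3.78
  Participation 94.5 × 0.12 = 11.34
  Final exam 89 × 0.19 = 16.91
  Reading responses 81 × 0.13 = 10.53
  Assignments 63 × 0.17 = 10.71
  Portfolio 70 × 0.16 = 11.2
  Fieldwork 98 × 0.1 = 9.8
  Term project 50.5 × 0.07 = 3.535
Sum = 77.805
Bonus: 77.805 + 0 = 77.805
77.805 is ≥ 63.5 and < 89 → Merit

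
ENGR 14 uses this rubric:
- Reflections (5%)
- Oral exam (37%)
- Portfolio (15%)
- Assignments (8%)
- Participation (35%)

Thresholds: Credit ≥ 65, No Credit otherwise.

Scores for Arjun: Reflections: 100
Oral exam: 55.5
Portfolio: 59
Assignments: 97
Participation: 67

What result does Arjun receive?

Weighted total:
  Reflections 100 × 0.05 = 5
  Oral exam 55.5 × 0.37 = 20.535
  Portfolio 59 × 0.15 = 8.85
  Assignments 97 × 0.08 = 7.76
  Participation 67 × 0.35 = 23.45
Sum = 65.595
65.595 ≥ 65 → Credit

Credit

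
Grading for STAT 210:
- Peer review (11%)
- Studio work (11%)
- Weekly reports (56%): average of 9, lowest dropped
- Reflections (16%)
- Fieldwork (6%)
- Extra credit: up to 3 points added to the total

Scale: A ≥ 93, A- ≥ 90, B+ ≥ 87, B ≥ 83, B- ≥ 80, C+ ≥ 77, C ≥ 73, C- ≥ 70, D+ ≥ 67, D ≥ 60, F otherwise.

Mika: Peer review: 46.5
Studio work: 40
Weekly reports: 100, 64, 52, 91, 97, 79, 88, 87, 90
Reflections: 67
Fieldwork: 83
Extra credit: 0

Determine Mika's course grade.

Weekly reports: drop 52 → average of remaining 8 = 696/8 = 87
Weighted total:
  Peer review 46.5 × 0.11 = 5.115
  Studio work 40 × 0.11 = 4.4
  Weekly reports 87 × 0.56 = 48.72
  Reflections 67 × 0.16 = 10.72
  Fieldwork 83 × 0.06 = 4.98
Sum = 73.935
Extra credit: 73.935 + 0 = 73.935
73.935 is ≥ 73 and < 77 → C

C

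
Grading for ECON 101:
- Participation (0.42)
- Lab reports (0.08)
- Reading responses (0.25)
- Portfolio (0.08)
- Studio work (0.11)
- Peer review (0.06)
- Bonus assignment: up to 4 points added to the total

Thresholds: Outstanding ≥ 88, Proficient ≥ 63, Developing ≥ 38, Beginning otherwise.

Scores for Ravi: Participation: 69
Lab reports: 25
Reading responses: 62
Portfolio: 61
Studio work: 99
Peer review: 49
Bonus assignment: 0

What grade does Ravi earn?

Weighted total:
  Participation 69 × 0.42 = 28.98
  Lab reports 25 × 0.08 = 2
  Reading responses 62 × 0.25 = 15.5
  Portfolio 61 × 0.08 = 4.88
  Studio work 99 × 0.11 = 10.89
  Peer review 49 × 0.06 = 2.94
Sum = 65.19
Bonus assignment: 65.19 + 0 = 65.19
65.19 is ≥ 63 and < 88 → Proficient

Proficient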